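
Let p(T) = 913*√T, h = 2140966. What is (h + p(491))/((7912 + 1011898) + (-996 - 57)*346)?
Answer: 1070483/327736 + 913*√491/655472 ≈ 3.2972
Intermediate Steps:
(h + p(491))/((7912 + 1011898) + (-996 - 57)*346) = (2140966 + 913*√491)/((7912 + 1011898) + (-996 - 57)*346) = (2140966 + 913*√491)/(1019810 - 1053*346) = (2140966 + 913*√491)/(1019810 - 364338) = (2140966 + 913*√491)/655472 = (2140966 + 913*√491)*(1/655472) = 1070483/327736 + 913*√491/655472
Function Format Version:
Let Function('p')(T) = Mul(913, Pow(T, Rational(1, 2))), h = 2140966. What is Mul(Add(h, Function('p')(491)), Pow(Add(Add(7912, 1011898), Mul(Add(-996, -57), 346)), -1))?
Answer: Add(Rational(1070483, 327736), Mul(Rational(913, 655472), Pow(491, Rational(1, 2)))) ≈ 3.2972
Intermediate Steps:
Mul(Add(h, Function('p')(491)), Pow(Add(Add(7912, 1011898), Mul(Add(-996, -57), 346)), -1)) = Mul(Add(2140966, Mul(913, Pow(491, Rational(1, 2)))), Pow(Add(Add(7912, 1011898), Mul(Add(-996, -57), 346)), -1)) = Mul(Add(2140966, Mul(913, Pow(491, Rational(1, 2)))), Pow(Add(1019810, Mul(-1053, 346)), -1)) = Mul(Add(2140966, Mul(913, Pow(491, Rational(1, 2)))), Pow(Add(1019810, -364338), -1)) = Mul(Add(2140966, Mul(913, Pow(491, Rational(1, 2)))), Pow(655472, -1)) = Mul(Add(2140966, Mul(913, Pow(491, Rational(1, 2)))), Rational(1, 655472)) = Add(Rational(1070483, 327736), Mul(Rational(913, 655472), Pow(491, Rational(1, 2))))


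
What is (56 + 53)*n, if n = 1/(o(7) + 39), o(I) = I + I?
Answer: 109/53 ≈ 2.0566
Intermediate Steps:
o(I) = 2*I
n = 1/53 (n = 1/(2*7 + 39) = 1/(14 + 39) = 1/53 ≈ 0.018868)
(56 + 53)*n = (56 + 53)*(1/53) = 109*(1/53) = 109/53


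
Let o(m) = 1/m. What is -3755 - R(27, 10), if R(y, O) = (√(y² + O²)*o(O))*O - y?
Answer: -3728 - √829 ≈ -3756.8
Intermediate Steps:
o(m) = 1/m
R(y, O) = √(O² + y²) - y (R(y, O) = (√(y² + O²)/O)*O - y = (√(O² + y²)/O)*O - y = √(O² + y²) - y)
-3755 - R(27, 10) = -3755 - (√(10² + 27²) - 1*27) = -3755 - (√(100 + 729) - 27) = -3755 - (√829 - 27) = -3755 - (-27 + √829) = -3755 + (27 - √829) = -3728 - √829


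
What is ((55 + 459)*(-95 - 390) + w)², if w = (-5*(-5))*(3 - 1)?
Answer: 62120577600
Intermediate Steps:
w = 50 (w = 25*2 = 50)
((55 + 459)*(-95 - 390) + w)² = ((55 + 459)*(-95 - 390) + 50)² = (514*(-485) + 50)² = (-249290 + 50)² = (-249240)² = 62120577600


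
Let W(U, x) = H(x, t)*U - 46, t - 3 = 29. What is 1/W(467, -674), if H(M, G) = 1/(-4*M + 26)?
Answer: -2722/124745 ≈ -0.021821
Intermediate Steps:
t = 32 (t = 3 + 29 = 32)
H(M, G) = 1/(26 - 4*M)
W(U, x) = -46 - U/(-26 + 4*x) (W(U, x) = (-1/(-26 + 4*x))*U - 46 = -U/(-26 + 4*x) - 46 = -46 - U/(-26 + 4*x))
1/W(467, -674) = 1/((1196 - 1*467 - 184*(-674))/(2*(-13 + 2*(-674)))) = 1/((1196 - 467 + 124016)/(2*(-13 - 1348))) = 1/((1/2)*124745/(-1361)) = 1/((1/2)*(-1/1361)*124745) = 1/(-124745/2722) = -2722/124745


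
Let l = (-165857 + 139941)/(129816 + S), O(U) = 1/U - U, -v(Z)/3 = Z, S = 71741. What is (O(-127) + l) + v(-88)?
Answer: 10005223060/25597739 ≈ 390.86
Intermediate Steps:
v(Z) = -3*Z
l = -25916/201557 (l = (-165857 + 139941)/(129816 + 71741) = -25916/201557 ≈ -0.12858)
(O(-127) + l) + v(-88) = ((1/(-127) - 1*(-127)) - 25916/201557) - 3*(-88) = ((-1/127 + 127) - 25916/201557) + 264 = (16128/127 - 25916/201557) + 264 = 3247419964/25597739 + 264 = 10005223060/25597739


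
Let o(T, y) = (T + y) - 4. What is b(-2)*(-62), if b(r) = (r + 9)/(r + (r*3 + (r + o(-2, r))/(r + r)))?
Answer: 868/11 ≈ 78.909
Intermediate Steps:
o(T, y) = -4 + T + y
b(r) = (9 + r)/(4*r + (-6 + 2*r)/(2*r)) (b(r) = (r + 9)/(r + (r*3 + (r + (-4 - 2 + r))/(r + r))) = (9 + r)/(r + (3*r + (r + (-6 + r))/((2*r)))) = (9 + r)/(r + (3*r + (-6 + 2*r)*(1/(2*r)))) = (9 + r)/(r + (3*r + (-6 + 2*r)/(2*r))) = (9 + r)/(4*r + (-6 + 2*r)/(2*r)))
b(-2)*(-62) = -2*(9 - 2)/(-3 - 2 + 4*(-2)²)*(-62) = -2*7/(-3 - 2 + 4*4)*(-62) = -2*7/(-3 - 2 + 16)*(-62) = -2*7/11*(-62) = -2*1/11*7*(-62) = -14/11*(-62) = 868/11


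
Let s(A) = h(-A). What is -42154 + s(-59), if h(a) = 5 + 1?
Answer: -42148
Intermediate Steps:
h(a) = 6
s(A) = 6
-42154 + s(-59) = -42154 + 6 = -42148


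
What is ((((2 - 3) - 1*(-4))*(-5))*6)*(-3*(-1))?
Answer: -270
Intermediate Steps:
((((2 - 3) - 1*(-4))*(-5))*6)*(-3*(-1)) = (((-1 + 4)*(-5))*6)*3 = ((3*(-5))*6)*3 = -15*6*3 = -90*3 = -270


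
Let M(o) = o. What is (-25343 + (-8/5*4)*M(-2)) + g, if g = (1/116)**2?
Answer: -1704215851/67280 ≈ -25330.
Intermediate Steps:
g = 1/13456 (g = (1/116)**2 = 1/13456 ≈ 7.4316e-5)
(-25343 + (-8/5*4)*M(-2)) + g = (-25343 + (-8/5*4)*(-2)) + 1/13456 = (-25343 + (-8*1/5*4)*(-2)) + 1/13456 = (-25343 - 8/5*4*(-2)) + 1/13456 = (-25343 - 32/5*(-2)) + 1/13456 = (-25343 + 64/5) + 1/13456 = -126651/5 + 1/13456 = -1704215851/67280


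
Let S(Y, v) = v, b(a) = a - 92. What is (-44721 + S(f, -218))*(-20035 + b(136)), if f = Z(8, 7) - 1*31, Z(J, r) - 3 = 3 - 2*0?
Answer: 898375549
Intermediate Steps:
Z(J, r) = 6 (Z(J, r) = 3 + (3 - 2*0) = 3 + (3 + 0) = 3 + 3 = 6)
b(a) = -92 + a
f = -25 (f = 6 - 1*31 = 6 - 31 = -25)
(-44721 + S(f, -218))*(-20035 + b(136)) = (-44721 - 218)*(-20035 + (-92 + 136)) = -44939*(-20035 + 44) = -44939*(-19991) = 898375549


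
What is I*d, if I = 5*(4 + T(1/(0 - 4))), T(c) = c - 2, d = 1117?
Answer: 39095/4 ≈ 9773.8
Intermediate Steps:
T(c) = -2 + c
I = 35/4 (I = 5*(4 + (-2 + 1/(0 - 4))) = 5*(4 + (-2 + 1/(-4))) = 5*(4 + (-2 - ¼)) = 5*(4 - 9/4) = 5*(7/4) = 35/4 ≈ 8.7500)
I*d = (35/4)*1117 = 39095/4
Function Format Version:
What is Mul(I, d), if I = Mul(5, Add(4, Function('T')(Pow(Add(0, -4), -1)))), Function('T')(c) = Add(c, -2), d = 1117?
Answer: Rational(39095, 4) ≈ 9773.8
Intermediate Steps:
Function('T')(c) = Add(-2, c)
I = Rational(35, 4) (I = Mul(5, Add(4, Add(-2, Pow(Add(0, -4), -1)))) = Mul(5, Add(4, Add(-2, Pow(-4, -1)))) = Mul(5, Add(4, Add(-2, Rational(-1, 4)))) = Mul(5, Add(4, Rational(-9, 4))) = Mul(5, Rational(7, 4)) = Rational(35, 4) ≈ 8.7500)
Mul(I, d) = Mul(Rational(35, 4), 1117) = Rational(39095, 4)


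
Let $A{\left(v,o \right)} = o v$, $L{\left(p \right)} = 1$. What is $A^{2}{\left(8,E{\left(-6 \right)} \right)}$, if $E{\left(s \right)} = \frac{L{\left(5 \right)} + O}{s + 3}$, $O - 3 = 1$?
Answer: $\frac{1600}{9} \approx 177.78$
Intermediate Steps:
$O = 4$ ($O = 3 + 1 = 4$)
$E{\left(s \right)} = \frac{5}{3 + s}$ ($E{\left(s \right)} = \frac{1 + 4}{s + 3} = \frac{5}{3 + s}$)
$A^{2}{\left(8,E{\left(-6 \right)} \right)} = \left(\frac{5}{3 - 6} \cdot 8\right)^{2} = \left(\frac{5}{-3} \cdot 8\right)^{2} = \left(5 \left(- \frac{1}{3}\right) 8\right)^{2} = \left(\left(- \frac{5}{3}\right) 8\right)^{2} = \left(- \frac{40}{3}\right)^{2} = \frac{1600}{9}$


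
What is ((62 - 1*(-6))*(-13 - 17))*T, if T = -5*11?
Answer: 112200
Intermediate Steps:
T = -55
((62 - 1*(-6))*(-13 - 17))*T = ((62 - 1*(-6))*(-13 - 17))*(-55) = ((62 + 6)*(-30))*(-55) = (68*(-30))*(-55) = -2040*(-55) = 112200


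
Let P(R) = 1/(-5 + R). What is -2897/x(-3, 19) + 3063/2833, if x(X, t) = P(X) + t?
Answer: -65195095/427783 ≈ -152.40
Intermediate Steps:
x(X, t) = t + 1/(-5 + X) (x(X, t) = 1/(-5 + X) + t = t + 1/(-5 + X))
-2897/x(-3, 19) + 3063/2833 = -2897*(-5 - 3)/(1 + 19*(-5 - 3)) + 3063/2833 = -2897*(-8/(1 + 19*(-8))) + 3063*(1/2833) = -2897*(-8/(1 - 152)) + 3063/2833 = -2897/((-⅛*(-151))) + 3063/2833 = -2897/151/8 + 3063/2833 = -2897*8/151 + 3063/2833 = -23176/151 + 3063/2833 = -65195095/427783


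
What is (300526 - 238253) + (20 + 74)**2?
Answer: 71109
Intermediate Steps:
(300526 - 238253) + (20 + 74)**2 = 62273 + 94**2 = 62273 + 8836 = 71109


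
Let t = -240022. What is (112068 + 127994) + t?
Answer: 40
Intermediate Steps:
(112068 + 127994) + t = (112068 + 127994) - 240022 = 240062 - 240022 = 40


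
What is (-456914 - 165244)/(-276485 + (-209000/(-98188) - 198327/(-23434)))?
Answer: 119295560863628/53012529923887 ≈ 2.2503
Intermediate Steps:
(-456914 - 165244)/(-276485 + (-209000/(-98188) - 198327/(-23434))) = -622158/(-276485 + (-209000*(-1/98188) - 198327*(-1/23434))) = -622158/(-276485 + (52250/24547 + 198327/23434)) = -622158/(-276485 + 6092759369/575234398) = -622158/(-159037589771661/575234398) = -622158*(-575234398/159037589771661) = 119295560863628/53012529923887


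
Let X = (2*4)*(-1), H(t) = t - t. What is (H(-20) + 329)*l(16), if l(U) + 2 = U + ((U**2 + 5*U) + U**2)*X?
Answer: -1553538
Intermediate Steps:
H(t) = 0
X = -8 (X = 8*(-1) = -8)
l(U) = -2 - 39*U - 16*U**2 (l(U) = -2 + (U + ((U**2 + 5*U) + U**2)*(-8)) = -2 + (U + (2*U**2 + 5*U)*(-8)) = -2 + (U + (-40*U - 16*U**2)) = -2 + (-39*U - 16*U**2) = -2 - 39*U - 16*U**2)
(H(-20) + 329)*l(16) = (0 + 329)*(-2 - 39*16 - 16*16**2) = 329*(-2 - 624 - 16*256) = 329*(-2 - 624 - 4096) = 329*(-4722) = -1553538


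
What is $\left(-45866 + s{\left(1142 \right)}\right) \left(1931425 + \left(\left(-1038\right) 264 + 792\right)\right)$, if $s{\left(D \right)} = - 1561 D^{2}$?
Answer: $-3375809083945950$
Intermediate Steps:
$\left(-45866 + s{\left(1142 \right)}\right) \left(1931425 + \left(\left(-1038\right) 264 + 792\right)\right) = \left(-45866 - 1561 \cdot 1142^{2}\right) \left(1931425 + \left(\left(-1038\right) 264 + 792\right)\right) = \left(-45866 - 2035800004\right) \left(1931425 + \left(-274032 + 792\right)\right) = \left(-45866 - 2035800004\right) \left(1931425 - 273240\right) = \left(-2035845870\right) 1658185 = -3375809083945950$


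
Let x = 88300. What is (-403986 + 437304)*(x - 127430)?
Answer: -1303733340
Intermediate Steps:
(-403986 + 437304)*(x - 127430) = (-403986 + 437304)*(88300 - 127430) = 33318*(-39130) = -1303733340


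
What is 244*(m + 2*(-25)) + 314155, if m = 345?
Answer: 386135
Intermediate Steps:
244*(m + 2*(-25)) + 314155 = 244*(345 + 2*(-25)) + 314155 = 244*(345 - 50) + 314155 = 244*295 + 314155 = 71980 + 314155 = 386135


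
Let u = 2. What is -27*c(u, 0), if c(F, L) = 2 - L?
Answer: -54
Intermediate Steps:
-27*c(u, 0) = -27*(2 - 1*0) = -27*(2 + 0) = -27*2 = -54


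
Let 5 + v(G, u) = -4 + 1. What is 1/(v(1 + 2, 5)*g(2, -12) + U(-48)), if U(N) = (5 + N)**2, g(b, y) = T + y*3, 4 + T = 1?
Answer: 1/2161 ≈ 0.00046275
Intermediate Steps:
T = -3 (T = -4 + 1 = -3)
v(G, u) = -8 (v(G, u) = -5 + (-4 + 1) = -5 - 3 = -8)
g(b, y) = -3 + 3*y (g(b, y) = -3 + y*3 = -3 + 3*y)
1/(v(1 + 2, 5)*g(2, -12) + U(-48)) = 1/(-8*(-3 + 3*(-12)) + (5 - 48)**2) = 1/(-8*(-3 - 36) + (-43)**2) = 1/(-8*(-39) + 1849) = 1/(312 + 1849) = 1/2161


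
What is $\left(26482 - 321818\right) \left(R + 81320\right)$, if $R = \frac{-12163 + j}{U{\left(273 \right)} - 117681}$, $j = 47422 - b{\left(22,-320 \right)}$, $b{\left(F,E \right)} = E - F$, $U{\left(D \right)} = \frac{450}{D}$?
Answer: $- \frac{85729945461596248}{3569607} \approx -2.4017 \cdot 10^{10}$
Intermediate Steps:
$j = 47764$ ($j = 47422 - \left(-320 - 22\right) = 47422 - -342 = 47422 + 342 = 47764$)
$R = - \frac{1079897}{3569607}$ ($R = \frac{-12163 + 47764}{\frac{450}{273} - 117681} = \frac{35601}{450 \cdot \frac{1}{273} - 117681} = \frac{35601}{\frac{150}{91} - 117681} = \frac{35601}{- \frac{10708821}{91}} = 35601 \left(- \frac{91}{10708821}\right) = - \frac{1079897}{3569607} \approx -0.30253$)
$\left(26482 - 321818\right) \left(R + 81320\right) = \left(26482 - 321818\right) \left(- \frac{1079897}{3569607} + 81320\right) = \left(-295336\right) \frac{290279361343}{3569607} = - \frac{85729945461596248}{3569607}$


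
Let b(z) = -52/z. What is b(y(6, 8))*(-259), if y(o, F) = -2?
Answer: -6734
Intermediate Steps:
b(y(6, 8))*(-259) = -52/(-2)*(-259) = -52*(-½)*(-259) = 26*(-259) = -6734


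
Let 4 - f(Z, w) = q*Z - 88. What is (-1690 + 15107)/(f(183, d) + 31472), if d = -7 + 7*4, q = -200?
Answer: 13417/68164 ≈ 0.19683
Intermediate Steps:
d = 21 (d = -7 + 28 = 21)
f(Z, w) = 92 + 200*Z (f(Z, w) = 4 - (-200*Z - 88) = 4 - (-88 - 200*Z) = 4 + (88 + 200*Z) = 92 + 200*Z)
(-1690 + 15107)/(f(183, d) + 31472) = (-1690 + 15107)/((92 + 200*183) + 31472) = 13417/((92 + 36600) + 31472) = 13417/(36692 + 31472) = 13417/68164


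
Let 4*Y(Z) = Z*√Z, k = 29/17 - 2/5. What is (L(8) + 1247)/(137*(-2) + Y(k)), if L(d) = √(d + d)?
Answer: -3368097324000/737695408369 - 47212740*√9435/737695408369 ≈ -4.5719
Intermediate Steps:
L(d) = √2*√d (L(d) = √(2*d) = √2*√d)
k = 111/85 (k = 29*(1/17) - 2*⅕ = 29/17 - ⅖ = 111/85 ≈ 1.3059)
Y(Z) = Z^(3/2)/4 (Y(Z) = (Z*√Z)/4 = Z^(3/2)/4)
(L(8) + 1247)/(137*(-2) + Y(k)) = (√2*√8 + 1247)/(137*(-2) + (111/85)^(3/2)/4) = (√2*(2*√2) + 1247)/(-274 + (111*√9435/7225)/4) = (4 + 1247)/(-274 + 111*√9435/28900) = 1251/(-274 + 111*√9435/28900)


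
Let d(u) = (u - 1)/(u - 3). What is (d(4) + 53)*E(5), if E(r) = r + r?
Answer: 560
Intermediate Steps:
E(r) = 2*r
d(u) = (-1 + u)/(-3 + u)
(d(4) + 53)*E(5) = ((-1 + 4)/(-3 + 4) + 53)*(2*5) = (3/1 + 53)*10 = (1*3 + 53)*10 = (3 + 53)*10 = 56*10 = 560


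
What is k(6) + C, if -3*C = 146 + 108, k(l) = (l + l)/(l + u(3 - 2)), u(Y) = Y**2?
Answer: -1742/21 ≈ -82.952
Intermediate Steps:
k(l) = 2*l/(1 + l) (k(l) = (l + l)/(l + (3 - 2)**2) = (2*l)/(l + 1**2) = (2*l)/(l + 1) = (2*l)/(1 + l) = 2*l/(1 + l))
C = -254/3 (C = -(146 + 108)/3 = -1/3*254 = -254/3 ≈ -84.667)
k(6) + C = 2*6/(1 + 6) - 254/3 = 2*6/7 - 254/3 = 2*6*(1/7) - 254/3 = 12/7 - 254/3 = -1742/21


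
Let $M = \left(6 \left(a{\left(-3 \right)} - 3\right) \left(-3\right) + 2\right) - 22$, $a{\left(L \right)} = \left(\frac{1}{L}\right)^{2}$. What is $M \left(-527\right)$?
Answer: $-16864$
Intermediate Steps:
$a{\left(L \right)} = \frac{1}{L^{2}}$
$M = 32$ ($M = \left(6 \left(\frac{1}{9} - 3\right) \left(-3\right) + 2\right) - 22 = \left(6 \left(\left(- \frac{26}{9}\right) \left(-3\right)\right) + 2\right) - 22 = \left(6 \cdot \frac{26}{3} + 2\right) - 22 = \left(52 + 2\right) - 22 = 54 - 22 = 32$)
$M \left(-527\right) = 32 \left(-527\right) = -16864$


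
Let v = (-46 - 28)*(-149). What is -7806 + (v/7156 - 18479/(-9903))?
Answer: -276468769703/35432934 ≈ -7802.6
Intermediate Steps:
v = 11026 (v = -74*(-149) = 11026)
-7806 + (v/7156 - 18479/(-9903)) = -7806 + (11026/7156 - 18479/(-9903)) = -7806 + (11026*(1/7156) - 18479*(-1/9903)) = -7806 + (5513/3578 + 18479/9903) = -7806 + 120713101/35432934 = -276468769703/35432934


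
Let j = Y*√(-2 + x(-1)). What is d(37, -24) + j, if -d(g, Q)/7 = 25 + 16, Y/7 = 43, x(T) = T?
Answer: -287 + 301*I*√3 ≈ -287.0 + 521.35*I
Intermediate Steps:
Y = 301 (Y = 7*43 = 301)
d(g, Q) = -287 (d(g, Q) = -7*(25 + 16) = -7*41 = -287)
j = 301*I*√3 (j = 301*√(-2 - 1) = 301*√(-3) = 301*(I*√3) = 301*I*√3 ≈ 521.35*I)
d(37, -24) + j = -287 + 301*I*√3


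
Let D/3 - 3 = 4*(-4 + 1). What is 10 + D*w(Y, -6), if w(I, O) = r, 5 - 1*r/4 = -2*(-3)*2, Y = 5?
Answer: 766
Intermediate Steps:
r = -28 (r = 20 - 4*(-2*(-3))*2 = 20 - 24*2 = 20 - 4*12 = 20 - 48 = -28)
w(I, O) = -28
D = -27 (D = 9 + 3*(4*(-4 + 1)) = 9 + 3*(4*(-3)) = 9 + 3*(-12) = 9 - 36 = -27)
10 + D*w(Y, -6) = 10 - 27*(-28) = 10 + 756 = 766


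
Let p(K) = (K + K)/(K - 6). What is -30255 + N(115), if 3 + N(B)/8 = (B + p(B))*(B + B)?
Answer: 20187189/109 ≈ 1.8520e+5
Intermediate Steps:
p(K) = 2*K/(-6 + K) (p(K) = (2*K)/(-6 + K) = 2*K/(-6 + K))
N(B) = -24 + 16*B*(B + 2*B/(-6 + B)) (N(B) = -24 + 8*((B + 2*B/(-6 + B))*(B + B)) = -24 + 8*((B + 2*B/(-6 + B))*(2*B)) = -24 + 8*(2*B*(B + 2*B/(-6 + B))) = -24 + 16*B*(B + 2*B/(-6 + B)))
-30255 + N(115) = -30255 + 8*(18 - 8*115**2 - 3*115 + 2*115**3)/(-6 + 115) = -30255 + 8*(18 - 8*13225 - 345 + 2*1520875)/109 = -30255 + 8*(1/109)*(18 - 105800 - 345 + 3041750) = -30255 + 8*(1/109)*2935623 = -30255 + 23484984/109 = 20187189/109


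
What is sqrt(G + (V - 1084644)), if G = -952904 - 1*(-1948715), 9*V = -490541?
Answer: I*sqrt(1290038)/3 ≈ 378.6*I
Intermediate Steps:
V = -490541/9 (V = (1/9)*(-490541) = -490541/9 ≈ -54505.)
G = 995811 (G = -952904 + 1948715 = 995811)
sqrt(G + (V - 1084644)) = sqrt(995811 + (-490541/9 - 1084644)) = sqrt(995811 - 10252337/9) = sqrt(-1290038/9) = I*sqrt(1290038)/3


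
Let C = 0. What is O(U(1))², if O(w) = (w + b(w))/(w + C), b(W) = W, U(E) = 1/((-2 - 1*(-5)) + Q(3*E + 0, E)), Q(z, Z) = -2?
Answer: 4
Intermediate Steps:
U(E) = 1 (U(E) = 1/((-2 - 1*(-5)) - 2) = 1/((-2 + 5) - 2) = 1/(3 - 2) = 1/1 = 1)
O(w) = 2 (O(w) = (w + w)/(w + 0) = (2*w)/w = 2)
O(U(1))² = 2² = 4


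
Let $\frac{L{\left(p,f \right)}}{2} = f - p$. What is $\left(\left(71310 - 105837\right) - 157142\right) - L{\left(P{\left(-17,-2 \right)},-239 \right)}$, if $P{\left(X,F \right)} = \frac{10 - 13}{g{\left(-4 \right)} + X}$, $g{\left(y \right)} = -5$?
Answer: $- \frac{2103098}{11} \approx -1.9119 \cdot 10^{5}$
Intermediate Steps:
$P{\left(X,F \right)} = - \frac{3}{-5 + X}$ ($P{\left(X,F \right)} = \frac{10 - 13}{-5 + X} = - \frac{3}{-5 + X}$)
$L{\left(p,f \right)} = - 2 p + 2 f$ ($L{\left(p,f \right)} = 2 \left(f - p\right) = - 2 p + 2 f$)
$\left(\left(71310 - 105837\right) - 157142\right) - L{\left(P{\left(-17,-2 \right)},-239 \right)} = \left(\left(71310 - 105837\right) - 157142\right) - \left(- 2 \left(- \frac{3}{-5 - 17}\right) + 2 \left(-239\right)\right) = \left(-34527 - 157142\right) - \left(- 2 \left(- \frac{3}{-22}\right) - 478\right) = -191669 - \left(- 2 \left(\left(-3\right) \left(- \frac{1}{22}\right)\right) - 478\right) = -191669 - \left(\left(-2\right) \frac{3}{22} - 478\right) = -191669 - \left(- \frac{3}{11} - 478\right) = -191669 - - \frac{5261}{11} = -191669 + \frac{5261}{11} = - \frac{2103098}{11}$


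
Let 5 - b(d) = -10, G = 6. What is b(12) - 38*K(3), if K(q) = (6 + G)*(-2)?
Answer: 927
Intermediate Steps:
K(q) = -24 (K(q) = (6 + 6)*(-2) = 12*(-2) = -24)
b(d) = 15 (b(d) = 5 - 1*(-10) = 5 + 10 = 15)
b(12) - 38*K(3) = 15 - 38*(-24) = 15 + 912 = 927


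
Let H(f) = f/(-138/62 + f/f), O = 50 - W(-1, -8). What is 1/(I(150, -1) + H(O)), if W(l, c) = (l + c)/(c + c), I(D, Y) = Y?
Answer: -608/25129 ≈ -0.024195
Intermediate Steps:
W(l, c) = (c + l)/(2*c) (W(l, c) = (c + l)/((2*c)) = (c + l)*(1/(2*c)) = (c + l)/(2*c))
O = 791/16 (O = 50 - (-8 - 1)/(2*(-8)) = 50 - (-1)*(-9)/(2*8) = 50 - 1*9/16 = 50 - 9/16 = 791/16 ≈ 49.438)
H(f) = -31*f/38 (H(f) = f/(-138*1/62 + 1) = f/(-69/31 + 1) = f/(-38/31) = f*(-31/38) = -31*f/38)
1/(I(150, -1) + H(O)) = 1/(-1 - 31/38*791/16) = 1/(-1 - 24521/608) = 1/(-25129/608) = -608/25129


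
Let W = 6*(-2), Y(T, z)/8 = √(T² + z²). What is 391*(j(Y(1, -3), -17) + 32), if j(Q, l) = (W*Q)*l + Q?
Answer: 12512 + 641240*√10 ≈ 2.0403e+6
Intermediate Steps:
Y(T, z) = 8*√(T² + z²)
W = -12
j(Q, l) = Q - 12*Q*l (j(Q, l) = (-12*Q)*l + Q = -12*Q*l + Q = Q - 12*Q*l)
391*(j(Y(1, -3), -17) + 32) = 391*((8*√(1² + (-3)²))*(1 - 12*(-17)) + 32) = 391*((8*√(1 + 9))*(1 + 204) + 32) = 391*((8*√10)*205 + 32) = 391*(1640*√10 + 32) = 391*(32 + 1640*√10) = 12512 + 641240*√10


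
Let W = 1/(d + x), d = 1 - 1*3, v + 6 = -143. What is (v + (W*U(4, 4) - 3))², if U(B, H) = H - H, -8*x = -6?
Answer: 23104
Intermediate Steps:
x = ¾ (x = -⅛*(-6) = ¾ ≈ 0.75000)
v = -149 (v = -6 - 143 = -149)
d = -2 (d = 1 - 3 = -2)
U(B, H) = 0
W = -⅘ (W = 1/(-2 + ¾) = 1/(-5/4) = -⅘ ≈ -0.80000)
(v + (W*U(4, 4) - 3))² = (-149 + (-⅘*0 - 3))² = (-149 + (0 - 3))² = (-149 - 3)² = (-152)² = 23104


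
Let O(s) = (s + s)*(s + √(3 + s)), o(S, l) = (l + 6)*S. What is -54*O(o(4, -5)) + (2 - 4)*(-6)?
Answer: -1716 - 432*√7 ≈ -2859.0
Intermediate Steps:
o(S, l) = S*(6 + l) (o(S, l) = (6 + l)*S = S*(6 + l))
O(s) = 2*s*(s + √(3 + s)) (O(s) = (2*s)*(s + √(3 + s)) = 2*s*(s + √(3 + s)))
-54*O(o(4, -5)) + (2 - 4)*(-6) = -108*4*(6 - 5)*(4*(6 - 5) + √(3 + 4*(6 - 5))) + (2 - 4)*(-6) = -108*4*1*(4*1 + √(3 + 4*1)) - 2*(-6) = -108*4*(4 + √(3 + 4)) + 12 = -108*4*(4 + √7) + 12 = -54*(32 + 8*√7) + 12 = (-1728 - 432*√7) + 12 = -1716 - 432*√7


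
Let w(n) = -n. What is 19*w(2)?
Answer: -38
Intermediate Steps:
19*w(2) = 19*(-1*2) = 19*(-2) = -38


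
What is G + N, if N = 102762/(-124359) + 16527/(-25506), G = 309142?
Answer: 108951448405567/352433406 ≈ 3.0914e+5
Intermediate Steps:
N = -519592085/352433406 (N = 102762*(-1/124359) + 16527*(-1/25506) = -34254/41453 - 5509/8502 = -519592085/352433406 ≈ -1.4743)
G + N = 309142 - 519592085/352433406 = 108951448405567/352433406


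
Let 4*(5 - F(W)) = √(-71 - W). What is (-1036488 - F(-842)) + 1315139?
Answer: 278646 + √771/4 ≈ 2.7865e+5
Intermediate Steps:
F(W) = 5 - √(-71 - W)/4
(-1036488 - F(-842)) + 1315139 = (-1036488 - (5 - √(-71 - 1*(-842))/4)) + 1315139 = (-1036488 - (5 - √(-71 + 842)/4)) + 1315139 = (-1036488 - (5 - √771/4)) + 1315139 = (-1036488 + (-5 + √771/4)) + 1315139 = (-1036493 + √771/4) + 1315139 = 278646 + √771/4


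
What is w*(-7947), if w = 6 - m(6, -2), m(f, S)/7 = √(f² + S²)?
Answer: -47682 + 111258*√10 ≈ 3.0415e+5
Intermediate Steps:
m(f, S) = 7*√(S² + f²) (m(f, S) = 7*√(f² + S²) = 7*√(S² + f²))
w = 6 - 14*√10 (w = 6 - 7*√((-2)² + 6²) = 6 - 7*√(4 + 36) = 6 - 7*√40 = 6 - 7*2*√10 = 6 - 14*√10 ≈ -38.272)
w*(-7947) = (6 - 14*√10)*(-7947) = -47682 + 111258*√10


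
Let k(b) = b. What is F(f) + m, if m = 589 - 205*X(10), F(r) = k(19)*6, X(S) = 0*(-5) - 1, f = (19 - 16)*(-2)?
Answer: 908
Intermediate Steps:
f = -6 (f = 3*(-2) = -6)
X(S) = -1 (X(S) = 0 - 1 = -1)
F(r) = 114 (F(r) = 19*6 = 114)
m = 794 (m = 589 - 205*(-1) = 589 + 205 = 794)
F(f) + m = 114 + 794 = 908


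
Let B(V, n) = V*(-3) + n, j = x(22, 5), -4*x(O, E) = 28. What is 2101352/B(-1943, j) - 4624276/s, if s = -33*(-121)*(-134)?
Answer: 287819034674/778782741 ≈ 369.58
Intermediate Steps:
x(O, E) = -7 (x(O, E) = -¼*28 = -7)
j = -7
B(V, n) = n - 3*V (B(V, n) = -3*V + n = n - 3*V)
s = -535062 (s = 3993*(-134) = -535062)
2101352/B(-1943, j) - 4624276/s = 2101352/(-7 - 3*(-1943)) - 4624276/(-535062) = 2101352/(-7 + 5829) - 4624276*(-1/535062) = 2101352/5822 + 2312138/267531 = 2101352*(1/5822) + 2312138/267531 = 1050676/2911 + 2312138/267531 = 287819034674/778782741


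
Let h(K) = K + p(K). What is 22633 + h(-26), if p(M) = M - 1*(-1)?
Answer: 22582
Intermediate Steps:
p(M) = 1 + M (p(M) = M + 1 = 1 + M)
h(K) = 1 + 2*K (h(K) = K + (1 + K) = 1 + 2*K)
22633 + h(-26) = 22633 + (1 + 2*(-26)) = 22633 + (1 - 52) = 22633 - 51 = 22582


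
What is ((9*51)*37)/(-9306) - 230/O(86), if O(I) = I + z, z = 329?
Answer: -204185/85822 ≈ -2.3792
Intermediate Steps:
O(I) = 329 + I (O(I) = I + 329 = 329 + I)
((9*51)*37)/(-9306) - 230/O(86) = ((9*51)*37)/(-9306) - 230/(329 + 86) = (459*37)*(-1/9306) - 230/415 = 16983*(-1/9306) - 230*1/415 = -1887/1034 - 46/83 = -204185/85822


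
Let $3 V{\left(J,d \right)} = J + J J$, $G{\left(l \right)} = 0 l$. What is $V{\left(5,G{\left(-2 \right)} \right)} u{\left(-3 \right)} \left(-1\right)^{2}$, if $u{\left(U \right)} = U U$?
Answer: $90$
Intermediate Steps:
$G{\left(l \right)} = 0$
$V{\left(J,d \right)} = \frac{J}{3} + \frac{J^{2}}{3}$ ($V{\left(J,d \right)} = \frac{J + J J}{3} = \frac{J + J^{2}}{3} = \frac{J}{3} + \frac{J^{2}}{3}$)
$u{\left(U \right)} = U^{2}$
$V{\left(5,G{\left(-2 \right)} \right)} u{\left(-3 \right)} \left(-1\right)^{2} = \frac{1}{3} \cdot 5 \left(1 + 5\right) \left(-3\right)^{2} \left(-1\right)^{2} = \frac{1}{3} \cdot 5 \cdot 6 \cdot 9 \cdot 1 = 10 \cdot 9 \cdot 1 = 90 \cdot 1 = 90$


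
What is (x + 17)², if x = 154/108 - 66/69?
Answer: 470759809/1542564 ≈ 305.18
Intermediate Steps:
x = 583/1242 (x = 154*(1/108) - 66*1/69 = 77/54 - 22/23 = 583/1242 ≈ 0.46940)
(x + 17)² = (583/1242 + 17)² = (21697/1242)² = 470759809/1542564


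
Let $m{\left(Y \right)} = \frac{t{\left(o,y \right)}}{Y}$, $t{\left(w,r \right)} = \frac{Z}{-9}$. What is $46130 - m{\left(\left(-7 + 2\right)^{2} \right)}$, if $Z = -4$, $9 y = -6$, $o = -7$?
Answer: $\frac{10379246}{225} \approx 46130.0$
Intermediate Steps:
$y = - \frac{2}{3}$ ($y = \frac{1}{9} \left(-6\right) = - \frac{2}{3} \approx -0.66667$)
$t{\left(w,r \right)} = \frac{4}{9}$ ($t{\left(w,r \right)} = - \frac{4}{-9} = \left(-4\right) \left(- \frac{1}{9}\right) = \frac{4}{9}$)
$m{\left(Y \right)} = \frac{4}{9 Y}$
$46130 - m{\left(\left(-7 + 2\right)^{2} \right)} = 46130 - \frac{4}{9 \left(-7 + 2\right)^{2}} = 46130 - \frac{4}{9 \left(-5\right)^{2}} = 46130 - \frac{4}{9 \cdot 25} = 46130 - \frac{4}{9} \cdot \frac{1}{25} = 46130 - \frac{4}{225} = \frac{10379246}{225}$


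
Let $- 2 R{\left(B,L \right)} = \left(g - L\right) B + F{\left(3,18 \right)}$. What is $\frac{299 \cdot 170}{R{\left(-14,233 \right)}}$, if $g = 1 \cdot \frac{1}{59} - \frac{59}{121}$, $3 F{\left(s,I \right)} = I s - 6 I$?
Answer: $- \frac{181437685}{5801489} \approx -31.274$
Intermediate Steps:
$F{\left(s,I \right)} = - 2 I + \frac{I s}{3}$ ($F{\left(s,I \right)} = \frac{I s - 6 I}{3} = \frac{- 6 I + I s}{3} = - 2 I + \frac{I s}{3}$)
$g = - \frac{3360}{7139}$ ($g = 1 \cdot \frac{1}{59} - \frac{59}{121} = \frac{1}{59} - \frac{59}{121} = - \frac{3360}{7139} \approx -0.47065$)
$R{\left(B,L \right)} = 9 - \frac{B \left(- \frac{3360}{7139} - L\right)}{2}$ ($R{\left(B,L \right)} = - \frac{\left(- \frac{3360}{7139} - L\right) B + \frac{1}{3} \cdot 18 \left(-6 + 3\right)}{2} = - \frac{B \left(- \frac{3360}{7139} - L\right) + \frac{1}{3} \cdot 18 \left(-3\right)}{2} = - \frac{B \left(- \frac{3360}{7139} - L\right) - 18}{2} = - \frac{-18 + B \left(- \frac{3360}{7139} - L\right)}{2} = 9 - \frac{B \left(- \frac{3360}{7139} - L\right)}{2}$)
$\frac{299 \cdot 170}{R{\left(-14,233 \right)}} = \frac{299 \cdot 170}{9 + \frac{1680}{7139} \left(-14\right) + \frac{1}{2} \left(-14\right) 233} = \frac{50830}{9 - \frac{23520}{7139} - 1631} = \frac{50830}{- \frac{11602978}{7139}} = 50830 \left(- \frac{7139}{11602978}\right) = - \frac{181437685}{5801489}$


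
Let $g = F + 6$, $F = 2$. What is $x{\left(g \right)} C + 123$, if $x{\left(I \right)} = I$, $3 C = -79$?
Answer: $- \frac{263}{3} \approx -87.667$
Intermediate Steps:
$C = - \frac{79}{3}$ ($C = \frac{1}{3} \left(-79\right) = - \frac{79}{3} \approx -26.333$)
$g = 8$ ($g = 2 + 6 = 8$)
$x{\left(g \right)} C + 123 = 8 \left(- \frac{79}{3}\right) + 123 = - \frac{632}{3} + 123 = - \frac{263}{3}$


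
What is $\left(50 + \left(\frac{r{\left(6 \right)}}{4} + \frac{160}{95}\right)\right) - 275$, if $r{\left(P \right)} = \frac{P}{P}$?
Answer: $- \frac{16953}{76} \approx -223.07$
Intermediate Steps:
$r{\left(P \right)} = 1$
$\left(50 + \left(\frac{r{\left(6 \right)}}{4} + \frac{160}{95}\right)\right) - 275 = \left(50 + \left(1 \cdot \frac{1}{4} + \frac{160}{95}\right)\right) - 275 = \left(50 + \left(1 \cdot \frac{1}{4} + 160 \cdot \frac{1}{95}\right)\right) - 275 = \left(50 + \left(\frac{1}{4} + \frac{32}{19}\right)\right) - 275 = \left(50 + \frac{147}{76}\right) - 275 = \frac{3947}{76} - 275 = - \frac{16953}{76}$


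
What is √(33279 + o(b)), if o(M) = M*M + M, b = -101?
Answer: √43379 ≈ 208.28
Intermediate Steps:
o(M) = M + M² (o(M) = M² + M = M + M²)
√(33279 + o(b)) = √(33279 - 101*(1 - 101)) = √(33279 - 101*(-100)) = √(33279 + 10100) = √43379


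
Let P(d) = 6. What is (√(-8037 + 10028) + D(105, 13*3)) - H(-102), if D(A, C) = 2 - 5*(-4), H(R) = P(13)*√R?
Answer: 22 + √1991 - 6*I*√102 ≈ 66.621 - 60.597*I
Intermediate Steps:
H(R) = 6*√R
D(A, C) = 22 (D(A, C) = 2 + 20 = 22)
(√(-8037 + 10028) + D(105, 13*3)) - H(-102) = (√(-8037 + 10028) + 22) - 6*√(-102) = (√1991 + 22) - 6*I*√102 = (22 + √1991) - 6*I*√102 = 22 + √1991 - 6*I*√102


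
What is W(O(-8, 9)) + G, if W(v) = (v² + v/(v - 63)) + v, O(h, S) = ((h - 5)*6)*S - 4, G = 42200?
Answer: 415206876/769 ≈ 5.3993e+5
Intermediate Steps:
O(h, S) = -4 + S*(-30 + 6*h) (O(h, S) = ((-5 + h)*6)*S - 4 = (-30 + 6*h)*S - 4 = S*(-30 + 6*h) - 4 = -4 + S*(-30 + 6*h))
W(v) = v + v² + v/(-63 + v) (W(v) = (v² + v/(-63 + v)) + v = v + v² + v/(-63 + v))
W(O(-8, 9)) + G = (-4 - 30*9 + 6*9*(-8))*(-62 + (-4 - 30*9 + 6*9*(-8))² - 62*(-4 - 30*9 + 6*9*(-8)))/(-63 + (-4 - 30*9 + 6*9*(-8))) + 42200 = (-4 - 270 - 432)*(-62 + (-4 - 270 - 432)² - 62*(-4 - 270 - 432))/(-63 + (-4 - 270 - 432)) + 42200 = -706*(-62 + (-706)² - 62*(-706))/(-63 - 706) + 42200 = -706*(-62 + 498436 + 43772)/(-769) + 42200 = -706*(-1/769)*542146 + 42200 = 382755076/769 + 42200 = 415206876/769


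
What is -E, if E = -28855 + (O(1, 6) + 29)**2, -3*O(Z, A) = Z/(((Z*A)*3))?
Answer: 81691955/2916 ≈ 28015.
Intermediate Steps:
O(Z, A) = -1/(9*A) (O(Z, A) = -Z/(3*((Z*A)*3)) = -Z/(3*((A*Z)*3)) = -Z/(3*(3*A*Z)) = -Z*1/(3*A*Z)/3 = -1/(9*A))
E = -81691955/2916 (E = -28855 + (-1/9/6 + 29)**2 = -28855 + (-1/9*1/6 + 29)**2 = -28855 + (-1/54 + 29)**2 = -28855 + (1565/54)**2 = -28855 + 2449225/2916 = -81691955/2916 ≈ -28015.)
-E = -1*(-81691955/2916) = 81691955/2916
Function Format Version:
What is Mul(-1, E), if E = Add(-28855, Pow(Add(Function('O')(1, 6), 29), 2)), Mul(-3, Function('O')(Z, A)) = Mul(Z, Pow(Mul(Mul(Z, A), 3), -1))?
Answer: Rational(81691955, 2916) ≈ 28015.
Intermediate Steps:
Function('O')(Z, A) = Mul(Rational(-1, 9), Pow(A, -1)) (Function('O')(Z, A) = Mul(Rational(-1, 3), Mul(Z, Pow(Mul(Mul(Z, A), 3), -1))) = Mul(Rational(-1, 3), Mul(Z, Pow(Mul(Mul(A, Z), 3), -1))) = Mul(Rational(-1, 3), Mul(Z, Pow(Mul(3, A, Z), -1))) = Mul(Rational(-1, 3), Mul(Z, Mul(Rational(1, 3), Pow(A, -1), Pow(Z, -1)))) = Mul(Rational(-1, 3), Mul(Rational(1, 3), Pow(A, -1))) = Mul(Rational(-1, 9), Pow(A, -1)))
E = Rational(-81691955, 2916) (E = Add(-28855, Pow(Add(Mul(Rational(-1, 9), Pow(6, -1)), 29), 2)) = Add(-28855, Pow(Add(Mul(Rational(-1, 9), Rational(1, 6)), 29), 2)) = Add(-28855, Pow(Add(Rational(-1, 54), 29), 2)) = Add(-28855, Pow(Rational(1565, 54), 2)) = Add(-28855, Rational(2449225, 2916)) = Rational(-81691955, 2916) ≈ -28015.)
Mul(-1, E) = Mul(-1, Rational(-81691955, 2916)) = Rational(81691955, 2916)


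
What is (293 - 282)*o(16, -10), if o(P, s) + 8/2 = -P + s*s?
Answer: 880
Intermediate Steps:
o(P, s) = -4 + s² - P (o(P, s) = -4 + (-P + s*s) = -4 + (-P + s²) = -4 + (s² - P) = -4 + s² - P)
(293 - 282)*o(16, -10) = (293 - 282)*(-4 + (-10)² - 1*16) = 11*(-4 + 100 - 16) = 11*80 = 880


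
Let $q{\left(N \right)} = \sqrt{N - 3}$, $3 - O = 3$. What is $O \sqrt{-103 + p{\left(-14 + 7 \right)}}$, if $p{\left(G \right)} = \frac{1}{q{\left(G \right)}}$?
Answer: $0$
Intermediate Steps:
$O = 0$ ($O = 3 - 3 = 0$)
$q{\left(N \right)} = \sqrt{-3 + N}$
$p{\left(G \right)} = \frac{1}{\sqrt{-3 + G}}$
$O \sqrt{-103 + p{\left(-14 + 7 \right)}} = 0 \sqrt{-103 + \frac{1}{\sqrt{-3 + \left(-14 + 7\right)}}} = 0 \sqrt{-103 + \frac{1}{\sqrt{-3 - 7}}} = 0 \sqrt{-103 + \frac{1}{\sqrt{-10}}} = 0 \sqrt{-103 - \frac{i \sqrt{10}}{10}} = 0$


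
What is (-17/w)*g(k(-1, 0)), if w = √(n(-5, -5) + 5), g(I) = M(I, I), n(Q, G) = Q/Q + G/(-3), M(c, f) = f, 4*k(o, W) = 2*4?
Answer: -34*√69/23 ≈ -12.279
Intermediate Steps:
k(o, W) = 2 (k(o, W) = (2*4)/4 = (¼)*8 = 2)
n(Q, G) = 1 - G/3 (n(Q, G) = 1 + G*(-⅓) = 1 - G/3)
g(I) = I
w = √69/3 (w = √((1 - ⅓*(-5)) + 5) = √((1 + 5/3) + 5) = √(8/3 + 5) = √(23/3) = √69/3 ≈ 2.7689)
(-17/w)*g(k(-1, 0)) = (-17/(√69/3))*2 = ((√69/23)*(-17))*2 = -17*√69/23*2 = -34*√69/23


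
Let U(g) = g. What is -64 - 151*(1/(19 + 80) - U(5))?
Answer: 68258/99 ≈ 689.47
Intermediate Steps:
-64 - 151*(1/(19 + 80) - U(5)) = -64 - 151*(1/(19 + 80) - 1*5) = -64 - 151*(1/99 - 5) = -64 - 151*(-494/99) = -64 + 74594/99 = 68258/99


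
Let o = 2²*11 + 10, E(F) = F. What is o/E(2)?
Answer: 27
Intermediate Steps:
o = 54 (o = 4*11 + 10 = 44 + 10 = 54)
o/E(2) = 54/2 = 54*(½) = 27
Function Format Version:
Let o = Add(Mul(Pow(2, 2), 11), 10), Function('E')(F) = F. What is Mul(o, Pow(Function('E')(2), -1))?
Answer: 27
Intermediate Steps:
o = 54 (o = Add(Mul(4, 11), 10) = Add(44, 10) = 54)
Mul(o, Pow(Function('E')(2), -1)) = Mul(54, Pow(2, -1)) = Mul(54, Rational(1, 2)) = 27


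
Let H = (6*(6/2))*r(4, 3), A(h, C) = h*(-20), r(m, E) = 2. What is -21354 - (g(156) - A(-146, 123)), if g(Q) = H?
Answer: -18470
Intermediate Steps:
A(h, C) = -20*h
H = 36 (H = (6*(6/2))*2 = (6*(6*(1/2)))*2 = (6*3)*2 = 18*2 = 36)
g(Q) = 36
-21354 - (g(156) - A(-146, 123)) = -21354 - (36 - (-20)*(-146)) = -21354 - (36 - 1*2920) = -21354 - (36 - 2920) = -21354 - 1*(-2884) = -21354 + 2884 = -18470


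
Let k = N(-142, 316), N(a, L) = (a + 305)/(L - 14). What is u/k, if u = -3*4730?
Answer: -4285380/163 ≈ -26291.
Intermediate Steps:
N(a, L) = (305 + a)/(-14 + L)
k = 163/302 (k = (305 - 142)/(-14 + 316) = 163/302 ≈ 0.53973)
u = -14190
u/k = -14190/163/302 = -14190*302/163 = -4285380/163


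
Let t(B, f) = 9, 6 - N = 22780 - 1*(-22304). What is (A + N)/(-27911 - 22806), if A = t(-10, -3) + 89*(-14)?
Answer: 46315/50717 ≈ 0.91320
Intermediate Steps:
N = -45078 (N = 6 - (22780 - 1*(-22304)) = 6 - (22780 + 22304) = 6 - 1*45084 = 6 - 45084 = -45078)
A = -1237 (A = 9 + 89*(-14) = 9 - 1246 = -1237)
(A + N)/(-27911 - 22806) = (-1237 - 45078)/(-27911 - 22806) = -46315/(-50717) = -46315*(-1/50717) = 46315/50717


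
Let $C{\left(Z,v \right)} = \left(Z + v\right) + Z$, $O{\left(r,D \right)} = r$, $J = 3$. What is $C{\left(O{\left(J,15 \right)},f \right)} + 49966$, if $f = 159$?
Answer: $50131$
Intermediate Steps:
$C{\left(Z,v \right)} = v + 2 Z$
$C{\left(O{\left(J,15 \right)},f \right)} + 49966 = \left(159 + 2 \cdot 3\right) + 49966 = \left(159 + 6\right) + 49966 = 165 + 49966 = 50131$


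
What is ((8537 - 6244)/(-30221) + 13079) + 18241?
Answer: 946519427/30221 ≈ 31320.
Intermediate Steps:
((8537 - 6244)/(-30221) + 13079) + 18241 = (2293*(-1/30221) + 13079) + 18241 = (-2293/30221 + 13079) + 18241 = 395258166/30221 + 18241 = 946519427/30221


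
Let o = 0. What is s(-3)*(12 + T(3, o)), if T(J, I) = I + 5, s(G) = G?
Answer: -51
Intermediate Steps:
T(J, I) = 5 + I
s(-3)*(12 + T(3, o)) = -3*(12 + (5 + 0)) = -3*(12 + 5) = -3*17 = -51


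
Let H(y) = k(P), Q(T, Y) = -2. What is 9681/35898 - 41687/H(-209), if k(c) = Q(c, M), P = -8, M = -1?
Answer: 124708274/5983 ≈ 20844.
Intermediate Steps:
k(c) = -2
H(y) = -2
9681/35898 - 41687/H(-209) = 9681/35898 - 41687/(-2) = 9681*(1/35898) - 41687*(-1/2) = 3227/11966 + 41687/2 = 124708274/5983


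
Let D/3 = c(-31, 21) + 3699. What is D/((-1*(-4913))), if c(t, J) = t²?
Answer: 13980/4913 ≈ 2.8455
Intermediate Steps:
D = 13980 (D = 3*((-31)² + 3699) = 3*(961 + 3699) = 3*4660 = 13980)
D/((-1*(-4913))) = 13980/((-1*(-4913))) = 13980/4913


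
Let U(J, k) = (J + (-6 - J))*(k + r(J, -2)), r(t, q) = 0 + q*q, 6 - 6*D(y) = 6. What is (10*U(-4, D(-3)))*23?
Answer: -5520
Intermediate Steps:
D(y) = 0 (D(y) = 1 - 1/6*6 = 1 - 1 = 0)
r(t, q) = q**2 (r(t, q) = 0 + q**2 = q**2)
U(J, k) = -24 - 6*k (U(J, k) = (J + (-6 - J))*(k + (-2)**2) = -6*(k + 4) = -6*(4 + k) = -24 - 6*k)
(10*U(-4, D(-3)))*23 = (10*(-24 - 6*0))*23 = (10*(-24 + 0))*23 = (10*(-24))*23 = -240*23 = -5520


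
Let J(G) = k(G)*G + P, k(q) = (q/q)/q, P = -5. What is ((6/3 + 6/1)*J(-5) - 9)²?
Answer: 1681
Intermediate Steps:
k(q) = 1/q
J(G) = -4 (J(G) = G/G - 5 = 1 - 5 = -4)
((6/3 + 6/1)*J(-5) - 9)² = ((6/3 + 6/1)*(-4) - 9)² = ((6*(⅓) + 6*1)*(-4) - 9)² = ((2 + 6)*(-4) - 9)² = (8*(-4) - 9)² = (-32 - 9)² = (-41)² = 1681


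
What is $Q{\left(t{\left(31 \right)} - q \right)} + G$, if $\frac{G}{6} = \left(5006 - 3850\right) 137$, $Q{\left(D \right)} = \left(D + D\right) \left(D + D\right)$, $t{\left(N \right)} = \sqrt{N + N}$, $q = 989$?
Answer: $4862964 - 7912 \sqrt{62} \approx 4.8007 \cdot 10^{6}$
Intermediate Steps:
$t{\left(N \right)} = \sqrt{2} \sqrt{N}$ ($t{\left(N \right)} = \sqrt{2 N} = \sqrt{2} \sqrt{N}$)
$Q{\left(D \right)} = 4 D^{2}$ ($Q{\left(D \right)} = 2 D 2 D = 4 D^{2}$)
$G = 950232$ ($G = 6 \left(5006 - 3850\right) 137 = 6 \cdot 1156 \cdot 137 = 6 \cdot 158372 = 950232$)
$Q{\left(t{\left(31 \right)} - q \right)} + G = 4 \left(\sqrt{2} \sqrt{31} - 989\right)^{2} + 950232 = 4 \left(\sqrt{62} - 989\right)^{2} + 950232 = 4 \left(-989 + \sqrt{62}\right)^{2} + 950232 = 950232 + 4 \left(-989 + \sqrt{62}\right)^{2}$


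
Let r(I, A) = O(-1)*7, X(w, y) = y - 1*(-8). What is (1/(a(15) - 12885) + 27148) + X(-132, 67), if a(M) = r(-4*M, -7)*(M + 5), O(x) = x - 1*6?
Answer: 377446894/13865 ≈ 27223.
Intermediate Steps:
X(w, y) = 8 + y (X(w, y) = y + 8 = 8 + y)
O(x) = -6 + x (O(x) = x - 6 = -6 + x)
r(I, A) = -49 (r(I, A) = (-6 - 1)*7 = -7*7 = -49)
a(M) = -245 - 49*M (a(M) = -49*(M + 5) = -49*(5 + M) = -245 - 49*M)
(1/(a(15) - 12885) + 27148) + X(-132, 67) = (1/((-245 - 49*15) - 12885) + 27148) + (8 + 67) = (1/((-245 - 735) - 12885) + 27148) + 75 = (1/(-980 - 12885) + 27148) + 75 = (1/(-13865) + 27148) + 75 = (-1/13865 + 27148) + 75 = 376407019/13865 + 75 = 377446894/13865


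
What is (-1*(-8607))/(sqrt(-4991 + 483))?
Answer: -8607*I*sqrt(23)/322 ≈ -128.19*I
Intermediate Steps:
(-1*(-8607))/(sqrt(-4991 + 483)) = 8607/(sqrt(-4508)) = 8607/((14*I*sqrt(23))) = 8607*(-I*sqrt(23)/322) = -8607*I*sqrt(23)/322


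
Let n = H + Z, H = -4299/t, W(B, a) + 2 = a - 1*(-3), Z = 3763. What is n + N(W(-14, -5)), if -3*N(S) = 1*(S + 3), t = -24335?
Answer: 274755047/73005 ≈ 3763.5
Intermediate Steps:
W(B, a) = 1 + a (W(B, a) = -2 + (a - 1*(-3)) = -2 + (a + 3) = -2 + (3 + a) = 1 + a)
N(S) = -1 - S/3 (N(S) = -(S + 3)/3 = -(3 + S)/3 = -1 - S/3)
H = 4299/24335 (H = -4299/(-24335) = -4299*(-1/24335) = 4299/24335 ≈ 0.17666)
n = 91576904/24335 (n = 4299/24335 + 3763 = 91576904/24335 ≈ 3763.2)
n + N(W(-14, -5)) = 91576904/24335 + (-1 - (1 - 5)/3) = 91576904/24335 + (-1 - 1/3*(-4)) = 91576904/24335 + (-1 + 4/3) = 91576904/24335 + 1/3 = 274755047/73005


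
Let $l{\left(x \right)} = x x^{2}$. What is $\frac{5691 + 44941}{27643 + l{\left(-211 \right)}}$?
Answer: $- \frac{6329}{1170786} \approx -0.0054058$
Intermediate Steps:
$l{\left(x \right)} = x^{3}$
$\frac{5691 + 44941}{27643 + l{\left(-211 \right)}} = \frac{5691 + 44941}{27643 + \left(-211\right)^{3}} = \frac{50632}{27643 - 9393931} = \frac{50632}{-9366288} = 50632 \left(- \frac{1}{9366288}\right) = - \frac{6329}{1170786}$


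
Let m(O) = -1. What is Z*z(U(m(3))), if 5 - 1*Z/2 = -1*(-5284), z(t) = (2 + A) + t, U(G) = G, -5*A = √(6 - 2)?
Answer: -31674/5 ≈ -6334.8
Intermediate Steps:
A = -⅖ (A = -√(6 - 2)/5 = -√4/5 = -⅕*2 = -⅖ ≈ -0.40000)
z(t) = 8/5 + t (z(t) = (2 - ⅖) + t = 8/5 + t)
Z = -10558 (Z = 10 - (-2)*(-5284) = 10 - 2*5284 = 10 - 10568 = -10558)
Z*z(U(m(3))) = -10558*(8/5 - 1) = -10558*⅗ = -31674/5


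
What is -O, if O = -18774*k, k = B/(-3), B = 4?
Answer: -25032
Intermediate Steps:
k = -4/3 (k = 4/(-3) = 4*(-1/3) = -4/3 ≈ -1.3333)
O = 25032 (O = -18774*(-4/3) = 25032)
-O = -1*25032 = -25032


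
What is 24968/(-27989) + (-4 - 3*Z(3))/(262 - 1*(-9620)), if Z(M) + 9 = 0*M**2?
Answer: -246090029/276587298 ≈ -0.88974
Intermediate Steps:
Z(M) = -9 (Z(M) = -9 + 0*M**2 = -9 + 0 = -9)
24968/(-27989) + (-4 - 3*Z(3))/(262 - 1*(-9620)) = 24968/(-27989) + (-4 - 3*(-9))/(262 - 1*(-9620)) = 24968*(-1/27989) + (-4 + 27)/(262 + 9620) = -24968/27989 + 23/9882 = -246090029/276587298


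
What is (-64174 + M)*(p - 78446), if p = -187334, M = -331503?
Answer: 105163033060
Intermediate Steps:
(-64174 + M)*(p - 78446) = (-64174 - 331503)*(-187334 - 78446) = -395677*(-265780) = 105163033060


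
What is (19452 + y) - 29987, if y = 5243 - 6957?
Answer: -12249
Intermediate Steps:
y = -1714
(19452 + y) - 29987 = (19452 - 1714) - 29987 = 17738 - 29987 = -12249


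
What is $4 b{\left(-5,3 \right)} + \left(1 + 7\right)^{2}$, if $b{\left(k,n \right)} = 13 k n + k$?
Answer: $-736$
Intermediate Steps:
$b{\left(k,n \right)} = k + 13 k n$ ($b{\left(k,n \right)} = 13 k n + k = k + 13 k n$)
$4 b{\left(-5,3 \right)} + \left(1 + 7\right)^{2} = 4 \left(- 5 \left(1 + 13 \cdot 3\right)\right) + \left(1 + 7\right)^{2} = 4 \left(- 5 \left(1 + 39\right)\right) + 8^{2} = 4 \left(\left(-5\right) 40\right) + 64 = 4 \left(-200\right) + 64 = -800 + 64 = -736$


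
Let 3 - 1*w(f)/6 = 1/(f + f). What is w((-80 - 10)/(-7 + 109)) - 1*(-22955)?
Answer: 114882/5 ≈ 22976.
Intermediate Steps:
w(f) = 18 - 3/f (w(f) = 18 - 6/(f + f) = 18 - 6*1/(2*f) = 18 - 3/f)
w((-80 - 10)/(-7 + 109)) - 1*(-22955) = (18 - 3*(-7 + 109)/(-80 - 10)) - 1*(-22955) = (18 - 3/((-90/102))) + 22955 = (18 - 3/((-90*1/102))) + 22955 = (18 - 3/(-15/17)) + 22955 = (18 - 3*(-17/15)) + 22955 = (18 + 17/5) + 22955 = 107/5 + 22955 = 114882/5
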